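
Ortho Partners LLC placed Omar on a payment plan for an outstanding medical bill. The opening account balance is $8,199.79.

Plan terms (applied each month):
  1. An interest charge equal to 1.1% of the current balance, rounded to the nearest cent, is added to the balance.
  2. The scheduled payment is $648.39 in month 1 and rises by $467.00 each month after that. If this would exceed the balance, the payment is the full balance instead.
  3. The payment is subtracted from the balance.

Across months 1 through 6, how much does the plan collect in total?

$8,543.93

Month 1: opening $8,199.79; interest $90.20 → $8,289.99; payment $648.39; balance $7,641.60
Month 2: opening $7,641.60; interest $84.06 → $7,725.66; payment $1,115.39; balance $6,610.27
Month 3: opening $6,610.27; interest $72.71 → $6,682.98; payment $1,582.39; balance $5,100.59
Month 4: opening $5,100.59; interest $56.11 → $5,156.70; payment $2,049.39; balance $3,107.31
Month 5: opening $3,107.31; interest $34.18 → $3,141.49; payment $2,516.39; balance $625.10
Month 6: opening $625.10; interest $6.88 → $631.98; payment $631.98; balance $0.00
Total paid: $8,543.93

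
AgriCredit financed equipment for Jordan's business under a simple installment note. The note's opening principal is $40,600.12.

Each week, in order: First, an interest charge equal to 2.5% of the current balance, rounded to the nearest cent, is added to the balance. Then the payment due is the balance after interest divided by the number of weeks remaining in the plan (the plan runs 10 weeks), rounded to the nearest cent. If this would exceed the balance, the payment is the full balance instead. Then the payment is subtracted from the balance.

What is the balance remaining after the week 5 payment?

$22,967.65

Week 1: opening $40,600.12; interest $1,015.00 → $41,615.12; payment $4,161.51; balance $37,453.61
Week 2: opening $37,453.61; interest $936.34 → $38,389.95; payment $4,265.55; balance $34,124.40
Week 3: opening $34,124.40; interest $853.11 → $34,977.51; payment $4,372.19; balance $30,605.32
Week 4: opening $30,605.32; interest $765.13 → $31,370.45; payment $4,481.49; balance $26,888.96
Week 5: opening $26,888.96; interest $672.22 → $27,561.18; payment $4,593.53; balance $22,967.65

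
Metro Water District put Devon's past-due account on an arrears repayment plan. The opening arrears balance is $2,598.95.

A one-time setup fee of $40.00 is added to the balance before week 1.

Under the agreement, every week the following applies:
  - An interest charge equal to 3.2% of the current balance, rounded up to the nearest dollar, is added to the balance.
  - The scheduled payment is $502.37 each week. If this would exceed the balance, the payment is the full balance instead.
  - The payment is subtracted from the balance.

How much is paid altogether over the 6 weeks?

Week 1: opening $2,638.95; interest $85.00 → $2,723.95; payment $502.37; balance $2,221.58
Week 2: opening $2,221.58; interest $72.00 → $2,293.58; payment $502.37; balance $1,791.21
Week 3: opening $1,791.21; interest $58.00 → $1,849.21; payment $502.37; balance $1,346.84
Week 4: opening $1,346.84; interest $44.00 → $1,390.84; payment $502.37; balance $888.47
Week 5: opening $888.47; interest $29.00 → $917.47; payment $502.37; balance $415.10
Week 6: opening $415.10; interest $14.00 → $429.10; payment $429.10; balance $0.00
Total paid: $2,940.95

$2,940.95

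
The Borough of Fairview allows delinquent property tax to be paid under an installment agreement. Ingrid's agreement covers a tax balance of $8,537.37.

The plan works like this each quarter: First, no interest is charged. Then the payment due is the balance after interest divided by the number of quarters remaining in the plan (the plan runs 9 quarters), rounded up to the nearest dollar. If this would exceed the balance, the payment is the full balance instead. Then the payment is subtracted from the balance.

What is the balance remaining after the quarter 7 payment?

$1,895.37

Quarter 1: opening $8,537.37; payment $949.00; balance $7,588.37
Quarter 2: opening $7,588.37; payment $949.00; balance $6,639.37
Quarter 3: opening $6,639.37; payment $949.00; balance $5,690.37
Quarter 4: opening $5,690.37; payment $949.00; balance $4,741.37
Quarter 5: opening $4,741.37; payment $949.00; balance $3,792.37
Quarter 6: opening $3,792.37; payment $949.00; balance $2,843.37
Quarter 7: opening $2,843.37; payment $948.00; balance $1,895.37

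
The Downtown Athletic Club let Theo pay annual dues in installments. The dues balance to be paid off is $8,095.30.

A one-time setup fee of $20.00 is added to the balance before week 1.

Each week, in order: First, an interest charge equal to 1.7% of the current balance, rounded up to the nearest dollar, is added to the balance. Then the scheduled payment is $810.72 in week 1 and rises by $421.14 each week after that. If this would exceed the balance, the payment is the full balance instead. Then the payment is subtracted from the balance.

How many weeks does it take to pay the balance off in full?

# | Opening | Interest | Payment | End bal
1 | $8,115.30 | $138.00 | $810.72 | $7,442.58
2 | $7,442.58 | $127.00 | $1,231.86 | $6,337.72
3 | $6,337.72 | $108.00 | $1,653.00 | $4,792.72
4 | $4,792.72 | $82.00 | $2,074.14 | $2,800.58
5 | $2,800.58 | $48.00 | $2,495.28 | $353.30
6 | $353.30 | $7.00 | $360.30 | $0.00
Balance reaches $0.00 in week 6.

6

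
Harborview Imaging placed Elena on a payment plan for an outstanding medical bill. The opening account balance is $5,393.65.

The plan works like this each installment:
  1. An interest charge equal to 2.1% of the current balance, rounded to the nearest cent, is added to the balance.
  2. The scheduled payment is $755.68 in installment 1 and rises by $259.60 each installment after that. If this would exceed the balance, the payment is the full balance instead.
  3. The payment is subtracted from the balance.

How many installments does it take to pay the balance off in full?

5

Installment 1: opening $5,393.65; interest $113.27 → $5,506.92; payment $755.68; balance $4,751.24
Installment 2: opening $4,751.24; interest $99.78 → $4,851.02; payment $1,015.28; balance $3,835.74
Installment 3: opening $3,835.74; interest $80.55 → $3,916.29; payment $1,274.88; balance $2,641.41
Installment 4: opening $2,641.41; interest $55.47 → $2,696.88; payment $1,534.48; balance $1,162.40
Installment 5: opening $1,162.40; interest $24.41 → $1,186.81; payment $1,186.81; balance $0.00
Balance reaches $0.00 in installment 5.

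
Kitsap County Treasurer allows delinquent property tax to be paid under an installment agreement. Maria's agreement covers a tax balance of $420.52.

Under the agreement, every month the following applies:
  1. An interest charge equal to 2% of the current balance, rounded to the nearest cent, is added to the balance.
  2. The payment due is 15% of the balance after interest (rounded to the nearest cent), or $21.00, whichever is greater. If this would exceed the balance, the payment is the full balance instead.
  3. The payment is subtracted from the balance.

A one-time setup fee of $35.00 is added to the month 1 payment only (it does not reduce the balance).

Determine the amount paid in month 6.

# | Opening | Interest | Payment | Fee | End bal
1 | $420.52 | $8.41 | $64.34 | $35.00 | $364.59
2 | $364.59 | $7.29 | $55.78 | — | $316.10
3 | $316.10 | $6.32 | $48.36 | — | $274.06
4 | $274.06 | $5.48 | $41.93 | — | $237.61
5 | $237.61 | $4.75 | $36.35 | — | $206.01
6 | $206.01 | $4.12 | $31.52 | — | $178.61

$31.52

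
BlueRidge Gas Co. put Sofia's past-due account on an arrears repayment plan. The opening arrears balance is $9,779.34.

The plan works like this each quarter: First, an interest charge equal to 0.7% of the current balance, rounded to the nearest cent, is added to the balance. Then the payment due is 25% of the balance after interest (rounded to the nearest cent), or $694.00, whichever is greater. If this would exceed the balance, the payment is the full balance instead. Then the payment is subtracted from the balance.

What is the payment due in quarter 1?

Quarter 1: opening $9,779.34; interest $68.46 → $9,847.80; payment $2,461.95; balance $7,385.85

$2,461.95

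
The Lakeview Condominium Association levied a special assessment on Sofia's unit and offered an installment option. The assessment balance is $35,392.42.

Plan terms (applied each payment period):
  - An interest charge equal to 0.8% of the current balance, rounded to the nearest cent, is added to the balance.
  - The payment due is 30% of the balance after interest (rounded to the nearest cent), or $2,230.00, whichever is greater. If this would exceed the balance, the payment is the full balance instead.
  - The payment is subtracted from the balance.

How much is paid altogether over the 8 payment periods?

$36,282.05

Payment period 1: opening $35,392.42; interest $283.14 → $35,675.56; payment $10,702.67; balance $24,972.89
Payment period 2: opening $24,972.89; interest $199.78 → $25,172.67; payment $7,551.80; balance $17,620.87
Payment period 3: opening $17,620.87; interest $140.97 → $17,761.84; payment $5,328.55; balance $12,433.29
Payment period 4: opening $12,433.29; interest $99.47 → $12,532.76; payment $3,759.83; balance $8,772.93
Payment period 5: opening $8,772.93; interest $70.18 → $8,843.11; payment $2,652.93; balance $6,190.18
Payment period 6: opening $6,190.18; interest $49.52 → $6,239.70; payment $2,230.00; balance $4,009.70
Payment period 7: opening $4,009.70; interest $32.08 → $4,041.78; payment $2,230.00; balance $1,811.78
Payment period 8: opening $1,811.78; interest $14.49 → $1,826.27; payment $1,826.27; balance $0.00
Total paid: $36,282.05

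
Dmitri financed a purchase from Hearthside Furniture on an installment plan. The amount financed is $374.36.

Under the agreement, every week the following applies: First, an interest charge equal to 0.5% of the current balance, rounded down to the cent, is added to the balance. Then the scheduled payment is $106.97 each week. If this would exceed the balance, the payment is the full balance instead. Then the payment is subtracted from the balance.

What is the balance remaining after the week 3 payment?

Week 1: $374.36 +$1.87 interest = $376.23; pay $106.97 → $269.26
Week 2: $269.26 +$1.34 interest = $270.60; pay $106.97 → $163.63
Week 3: $163.63 +$0.81 interest = $164.44; pay $106.97 → $57.47

$57.47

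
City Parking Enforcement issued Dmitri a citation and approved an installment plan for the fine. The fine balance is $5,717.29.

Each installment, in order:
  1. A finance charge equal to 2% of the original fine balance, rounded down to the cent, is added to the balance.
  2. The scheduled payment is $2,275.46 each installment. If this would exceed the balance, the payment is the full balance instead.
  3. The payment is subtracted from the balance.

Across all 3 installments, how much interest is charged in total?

# | Opening | Interest | Payment | End bal
1 | $5,717.29 | $114.34 | $2,275.46 | $3,556.17
2 | $3,556.17 | $114.34 | $2,275.46 | $1,395.05
3 | $1,395.05 | $114.34 | $1,509.39 | $0.00
Total interest: $114.34 + $114.34 + $114.34 = $343.02

$343.02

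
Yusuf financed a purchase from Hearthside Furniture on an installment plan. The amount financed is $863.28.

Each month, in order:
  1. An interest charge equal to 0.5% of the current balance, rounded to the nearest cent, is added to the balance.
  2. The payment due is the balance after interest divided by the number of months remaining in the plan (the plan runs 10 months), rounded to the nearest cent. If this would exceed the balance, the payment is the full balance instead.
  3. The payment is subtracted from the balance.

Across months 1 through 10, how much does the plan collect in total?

$887.38

Month 1: $863.28 +$4.32 interest = $867.60; pay $86.76 → $780.84
Month 2: $780.84 +$3.90 interest = $784.74; pay $87.19 → $697.55
Month 3: $697.55 +$3.49 interest = $701.04; pay $87.63 → $613.41
Month 4: $613.41 +$3.07 interest = $616.48; pay $88.07 → $528.41
Month 5: $528.41 +$2.64 interest = $531.05; pay $88.51 → $442.54
Month 6: $442.54 +$2.21 interest = $444.75; pay $88.95 → $355.80
Month 7: $355.80 +$1.78 interest = $357.58; pay $89.40 → $268.18
Month 8: $268.18 +$1.34 interest = $269.52; pay $89.84 → $179.68
Month 9: $179.68 +$0.90 interest = $180.58; pay $90.29 → $90.29
Month 10: $90.29 +$0.45 interest = $90.74; pay $90.74 → $0.00
Total paid: $887.38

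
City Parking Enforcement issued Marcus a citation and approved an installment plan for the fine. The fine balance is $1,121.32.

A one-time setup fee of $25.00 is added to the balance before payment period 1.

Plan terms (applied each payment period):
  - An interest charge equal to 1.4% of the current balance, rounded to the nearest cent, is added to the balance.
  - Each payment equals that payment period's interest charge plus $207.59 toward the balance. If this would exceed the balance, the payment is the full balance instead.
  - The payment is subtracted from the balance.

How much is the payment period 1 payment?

$223.64

Payment period 1: opening $1,146.32; interest $16.05 → $1,162.37; payment $223.64; balance $938.73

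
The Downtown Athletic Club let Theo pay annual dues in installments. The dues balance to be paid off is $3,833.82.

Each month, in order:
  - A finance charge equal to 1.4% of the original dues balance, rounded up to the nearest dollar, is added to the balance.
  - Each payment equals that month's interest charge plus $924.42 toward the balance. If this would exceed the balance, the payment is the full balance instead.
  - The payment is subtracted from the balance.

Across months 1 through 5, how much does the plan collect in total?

$4,103.82

Month 1: opening $3,833.82; interest $54.00 → $3,887.82; payment $978.42; balance $2,909.40
Month 2: opening $2,909.40; interest $54.00 → $2,963.40; payment $978.42; balance $1,984.98
Month 3: opening $1,984.98; interest $54.00 → $2,038.98; payment $978.42; balance $1,060.56
Month 4: opening $1,060.56; interest $54.00 → $1,114.56; payment $978.42; balance $136.14
Month 5: opening $136.14; interest $54.00 → $190.14; payment $190.14; balance $0.00
Total paid: $4,103.82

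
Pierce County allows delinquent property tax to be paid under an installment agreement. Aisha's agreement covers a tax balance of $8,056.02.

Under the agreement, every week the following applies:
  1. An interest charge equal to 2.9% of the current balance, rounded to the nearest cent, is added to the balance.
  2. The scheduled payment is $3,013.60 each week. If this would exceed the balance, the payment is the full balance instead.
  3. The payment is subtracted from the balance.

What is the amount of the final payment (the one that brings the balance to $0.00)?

$2,485.50

# | Opening | Interest | Payment | End bal
1 | $8,056.02 | $233.62 | $3,013.60 | $5,276.04
2 | $5,276.04 | $153.01 | $3,013.60 | $2,415.45
3 | $2,415.45 | $70.05 | $2,485.50 | $0.00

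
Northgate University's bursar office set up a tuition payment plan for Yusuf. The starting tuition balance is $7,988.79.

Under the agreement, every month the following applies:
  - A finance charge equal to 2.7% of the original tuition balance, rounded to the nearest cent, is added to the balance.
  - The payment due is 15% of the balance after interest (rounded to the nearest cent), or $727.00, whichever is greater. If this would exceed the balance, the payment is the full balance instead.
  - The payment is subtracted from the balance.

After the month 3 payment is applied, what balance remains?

$5,377.77

# | Opening | Interest | Payment | End bal
1 | $7,988.79 | $215.70 | $1,230.67 | $6,973.82
2 | $6,973.82 | $215.70 | $1,078.43 | $6,111.09
3 | $6,111.09 | $215.70 | $949.02 | $5,377.77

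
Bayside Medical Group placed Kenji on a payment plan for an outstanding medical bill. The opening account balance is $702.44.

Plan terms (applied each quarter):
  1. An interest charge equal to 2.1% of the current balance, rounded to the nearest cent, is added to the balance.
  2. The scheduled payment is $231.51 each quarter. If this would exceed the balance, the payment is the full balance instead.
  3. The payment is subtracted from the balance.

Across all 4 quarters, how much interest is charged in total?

$31.31

# | Opening | Interest | Payment | End bal
1 | $702.44 | $14.75 | $231.51 | $485.68
2 | $485.68 | $10.20 | $231.51 | $264.37
3 | $264.37 | $5.55 | $231.51 | $38.41
4 | $38.41 | $0.81 | $39.22 | $0.00
Total interest: $14.75 + $10.20 + $5.55 + $0.81 = $31.31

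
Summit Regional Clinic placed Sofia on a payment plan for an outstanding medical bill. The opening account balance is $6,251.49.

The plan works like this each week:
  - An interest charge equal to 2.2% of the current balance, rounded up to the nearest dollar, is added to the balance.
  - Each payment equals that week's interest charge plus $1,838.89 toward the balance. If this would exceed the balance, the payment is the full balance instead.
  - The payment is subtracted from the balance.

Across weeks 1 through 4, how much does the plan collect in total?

Week 1: opening $6,251.49; interest $138.00 → $6,389.49; payment $1,976.89; balance $4,412.60
Week 2: opening $4,412.60; interest $98.00 → $4,510.60; payment $1,936.89; balance $2,573.71
Week 3: opening $2,573.71; interest $57.00 → $2,630.71; payment $1,895.89; balance $734.82
Week 4: opening $734.82; interest $17.00 → $751.82; payment $751.82; balance $0.00
Total paid: $6,561.49

$6,561.49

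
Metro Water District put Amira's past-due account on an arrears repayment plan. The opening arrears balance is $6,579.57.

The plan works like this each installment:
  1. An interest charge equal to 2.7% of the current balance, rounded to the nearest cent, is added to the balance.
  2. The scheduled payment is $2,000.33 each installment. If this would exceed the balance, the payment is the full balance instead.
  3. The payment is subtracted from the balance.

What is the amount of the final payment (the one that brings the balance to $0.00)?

$988.56

# | Opening | Interest | Payment | End bal
1 | $6,579.57 | $177.65 | $2,000.33 | $4,756.89
2 | $4,756.89 | $128.44 | $2,000.33 | $2,885.00
3 | $2,885.00 | $77.90 | $2,000.33 | $962.57
4 | $962.57 | $25.99 | $988.56 | $0.00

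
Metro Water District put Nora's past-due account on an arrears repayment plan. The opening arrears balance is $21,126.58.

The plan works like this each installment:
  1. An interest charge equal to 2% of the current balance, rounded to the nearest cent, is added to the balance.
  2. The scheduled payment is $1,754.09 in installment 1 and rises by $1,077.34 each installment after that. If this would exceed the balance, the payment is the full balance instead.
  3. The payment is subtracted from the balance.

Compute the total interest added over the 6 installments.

$1,687.46

Installment 1: opening $21,126.58; interest $422.53 → $21,549.11; payment $1,754.09; balance $19,795.02
Installment 2: opening $19,795.02; interest $395.90 → $20,190.92; payment $2,831.43; balance $17,359.49
Installment 3: opening $17,359.49; interest $347.19 → $17,706.68; payment $3,908.77; balance $13,797.91
Installment 4: opening $13,797.91; interest $275.96 → $14,073.87; payment $4,986.11; balance $9,087.76
Installment 5: opening $9,087.76; interest $181.76 → $9,269.52; payment $6,063.45; balance $3,206.07
Installment 6: opening $3,206.07; interest $64.12 → $3,270.19; payment $3,270.19; balance $0.00
Total interest: $422.53 + $395.90 + $347.19 + $275.96 + $181.76 + $64.12 = $1,687.46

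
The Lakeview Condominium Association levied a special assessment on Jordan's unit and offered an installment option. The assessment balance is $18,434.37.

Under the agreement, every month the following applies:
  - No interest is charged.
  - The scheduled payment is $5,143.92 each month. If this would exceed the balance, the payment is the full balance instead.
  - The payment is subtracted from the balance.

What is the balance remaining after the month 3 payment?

$3,002.61

Month 1: opening $18,434.37; payment $5,143.92; balance $13,290.45
Month 2: opening $13,290.45; payment $5,143.92; balance $8,146.53
Month 3: opening $8,146.53; payment $5,143.92; balance $3,002.61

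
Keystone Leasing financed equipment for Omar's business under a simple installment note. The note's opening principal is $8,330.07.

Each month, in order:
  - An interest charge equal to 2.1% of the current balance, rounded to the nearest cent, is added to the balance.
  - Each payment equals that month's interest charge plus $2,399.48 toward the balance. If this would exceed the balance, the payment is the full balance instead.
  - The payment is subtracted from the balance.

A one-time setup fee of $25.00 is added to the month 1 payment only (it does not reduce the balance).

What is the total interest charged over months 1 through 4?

# | Opening | Interest | Payment | Fee | End bal
1 | $8,330.07 | $174.93 | $2,574.41 | $25.00 | $5,930.59
2 | $5,930.59 | $124.54 | $2,524.02 | — | $3,531.11
3 | $3,531.11 | $74.15 | $2,473.63 | — | $1,131.63
4 | $1,131.63 | $23.76 | $1,155.39 | — | $0.00
Total interest: $174.93 + $124.54 + $74.15 + $23.76 = $397.38

$397.38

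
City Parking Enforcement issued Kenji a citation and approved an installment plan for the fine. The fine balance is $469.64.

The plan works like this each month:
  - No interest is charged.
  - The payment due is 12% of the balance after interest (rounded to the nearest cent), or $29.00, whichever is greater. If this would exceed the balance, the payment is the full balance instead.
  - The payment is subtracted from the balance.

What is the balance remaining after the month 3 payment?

$320.05

# | Opening | Payment | End bal
1 | $469.64 | $56.36 | $413.28
2 | $413.28 | $49.59 | $363.69
3 | $363.69 | $43.64 | $320.05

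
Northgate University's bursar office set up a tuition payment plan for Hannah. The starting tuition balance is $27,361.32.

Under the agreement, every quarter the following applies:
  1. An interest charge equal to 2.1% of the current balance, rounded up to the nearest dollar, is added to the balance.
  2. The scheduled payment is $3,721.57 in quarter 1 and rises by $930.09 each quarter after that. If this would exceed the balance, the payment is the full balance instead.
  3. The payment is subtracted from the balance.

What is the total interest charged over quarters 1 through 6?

$2,035.00

Quarter 1: $27,361.32 +$575.00 interest = $27,936.32; pay $3,721.57 → $24,214.75
Quarter 2: $24,214.75 +$509.00 interest = $24,723.75; pay $4,651.66 → $20,072.09
Quarter 3: $20,072.09 +$422.00 interest = $20,494.09; pay $5,581.75 → $14,912.34
Quarter 4: $14,912.34 +$314.00 interest = $15,226.34; pay $6,511.84 → $8,714.50
Quarter 5: $8,714.50 +$184.00 interest = $8,898.50; pay $7,441.93 → $1,456.57
Quarter 6: $1,456.57 +$31.00 interest = $1,487.57; pay $1,487.57 → $0.00
Total interest: $575.00 + $509.00 + $422.00 + $314.00 + $184.00 + $31.00 = $2,035.00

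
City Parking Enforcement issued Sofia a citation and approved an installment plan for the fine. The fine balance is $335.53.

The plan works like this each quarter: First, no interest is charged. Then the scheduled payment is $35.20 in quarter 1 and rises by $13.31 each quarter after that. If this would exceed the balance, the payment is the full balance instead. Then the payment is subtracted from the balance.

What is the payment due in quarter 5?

Quarter 1: opening $335.53; payment $35.20; balance $300.33
Quarter 2: opening $300.33; payment $48.51; balance $251.82
Quarter 3: opening $251.82; payment $61.82; balance $190.00
Quarter 4: opening $190.00; payment $75.13; balance $114.87
Quarter 5: opening $114.87; payment $88.44; balance $26.43

$88.44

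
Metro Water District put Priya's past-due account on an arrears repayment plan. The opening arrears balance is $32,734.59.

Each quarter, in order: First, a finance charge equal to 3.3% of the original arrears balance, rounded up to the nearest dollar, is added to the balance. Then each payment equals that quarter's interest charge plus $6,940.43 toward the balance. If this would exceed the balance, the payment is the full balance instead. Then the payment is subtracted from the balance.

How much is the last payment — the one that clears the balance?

$6,053.87

Quarter 1: opening $32,734.59; interest $1,081.00 → $33,815.59; payment $8,021.43; balance $25,794.16
Quarter 2: opening $25,794.16; interest $1,081.00 → $26,875.16; payment $8,021.43; balance $18,853.73
Quarter 3: opening $18,853.73; interest $1,081.00 → $19,934.73; payment $8,021.43; balance $11,913.30
Quarter 4: opening $11,913.30; interest $1,081.00 → $12,994.30; payment $8,021.43; balance $4,972.87
Quarter 5: opening $4,972.87; interest $1,081.00 → $6,053.87; payment $6,053.87; balance $0.00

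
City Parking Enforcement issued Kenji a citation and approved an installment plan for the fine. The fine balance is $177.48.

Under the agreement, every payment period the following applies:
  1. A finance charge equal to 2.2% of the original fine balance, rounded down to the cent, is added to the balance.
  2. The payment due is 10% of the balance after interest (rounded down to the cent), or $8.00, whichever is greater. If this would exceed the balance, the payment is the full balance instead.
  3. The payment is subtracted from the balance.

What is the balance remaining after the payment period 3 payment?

Payment period 1: $177.48 +$3.90 interest = $181.38; pay $18.13 → $163.25
Payment period 2: $163.25 +$3.90 interest = $167.15; pay $16.71 → $150.44
Payment period 3: $150.44 +$3.90 interest = $154.34; pay $15.43 → $138.91

$138.91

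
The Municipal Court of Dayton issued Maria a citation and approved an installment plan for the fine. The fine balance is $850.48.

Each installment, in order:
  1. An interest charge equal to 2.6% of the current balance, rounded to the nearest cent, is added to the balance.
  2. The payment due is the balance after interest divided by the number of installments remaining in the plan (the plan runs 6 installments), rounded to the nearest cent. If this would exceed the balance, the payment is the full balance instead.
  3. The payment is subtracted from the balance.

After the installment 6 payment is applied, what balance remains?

$0.00

# | Opening | Interest | Payment | End bal
1 | $850.48 | $22.11 | $145.43 | $727.16
2 | $727.16 | $18.91 | $149.21 | $596.86
3 | $596.86 | $15.52 | $153.10 | $459.28
4 | $459.28 | $11.94 | $157.07 | $314.15
5 | $314.15 | $8.17 | $161.16 | $161.16
6 | $161.16 | $4.19 | $165.35 | $0.00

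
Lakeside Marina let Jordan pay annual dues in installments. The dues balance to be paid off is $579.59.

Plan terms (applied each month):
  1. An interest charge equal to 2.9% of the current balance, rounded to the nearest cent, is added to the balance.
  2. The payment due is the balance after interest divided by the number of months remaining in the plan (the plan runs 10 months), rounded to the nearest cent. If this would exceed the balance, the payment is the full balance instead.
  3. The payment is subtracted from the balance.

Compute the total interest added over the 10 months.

$100.99

Month 1: $579.59 +$16.81 interest = $596.40; pay $59.64 → $536.76
Month 2: $536.76 +$15.57 interest = $552.33; pay $61.37 → $490.96
Month 3: $490.96 +$14.24 interest = $505.20; pay $63.15 → $442.05
Month 4: $442.05 +$12.82 interest = $454.87; pay $64.98 → $389.89
Month 5: $389.89 +$11.31 interest = $401.20; pay $66.87 → $334.33
Month 6: $334.33 +$9.70 interest = $344.03; pay $68.81 → $275.22
Month 7: $275.22 +$7.98 interest = $283.20; pay $70.80 → $212.40
Month 8: $212.40 +$6.16 interest = $218.56; pay $72.85 → $145.71
Month 9: $145.71 +$4.23 interest = $149.94; pay $74.97 → $74.97
Month 10: $74.97 +$2.17 interest = $77.14; pay $77.14 → $0.00
Total interest: $16.81 + $15.57 + $14.24 + $12.82 + $11.31 + $9.70 + $7.98 + $6.16 + $4.23 + $2.17 = $100.99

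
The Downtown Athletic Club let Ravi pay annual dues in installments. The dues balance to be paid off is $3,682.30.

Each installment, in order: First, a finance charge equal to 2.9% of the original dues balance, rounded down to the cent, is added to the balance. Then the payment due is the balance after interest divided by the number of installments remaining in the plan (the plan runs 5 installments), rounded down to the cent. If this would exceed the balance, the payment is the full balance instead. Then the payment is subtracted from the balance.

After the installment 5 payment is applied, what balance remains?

# | Opening | Interest | Payment | End bal
1 | $3,682.30 | $106.78 | $757.81 | $3,031.27
2 | $3,031.27 | $106.78 | $784.51 | $2,353.54
3 | $2,353.54 | $106.78 | $820.10 | $1,640.22
4 | $1,640.22 | $106.78 | $873.50 | $873.50
5 | $873.50 | $106.78 | $980.28 | $0.00

$0.00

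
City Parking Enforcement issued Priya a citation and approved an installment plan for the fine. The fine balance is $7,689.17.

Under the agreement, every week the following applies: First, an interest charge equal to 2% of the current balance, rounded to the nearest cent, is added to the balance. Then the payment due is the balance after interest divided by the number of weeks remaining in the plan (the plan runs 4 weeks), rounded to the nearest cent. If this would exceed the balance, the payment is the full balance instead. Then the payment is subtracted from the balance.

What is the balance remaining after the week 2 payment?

# | Opening | Interest | Payment | End bal
1 | $7,689.17 | $153.78 | $1,960.74 | $5,882.21
2 | $5,882.21 | $117.64 | $1,999.95 | $3,999.90

$3,999.90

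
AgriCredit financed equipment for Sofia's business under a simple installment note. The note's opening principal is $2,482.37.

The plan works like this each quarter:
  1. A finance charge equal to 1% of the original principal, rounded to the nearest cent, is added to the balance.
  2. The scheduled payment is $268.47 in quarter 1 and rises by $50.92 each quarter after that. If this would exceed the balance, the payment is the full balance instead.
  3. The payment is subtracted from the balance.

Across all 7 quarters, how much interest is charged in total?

$173.74

# | Opening | Interest | Payment | End bal
1 | $2,482.37 | $24.82 | $268.47 | $2,238.72
2 | $2,238.72 | $24.82 | $319.39 | $1,944.15
3 | $1,944.15 | $24.82 | $370.31 | $1,598.66
4 | $1,598.66 | $24.82 | $421.23 | $1,202.25
5 | $1,202.25 | $24.82 | $472.15 | $754.92
6 | $754.92 | $24.82 | $523.07 | $256.67
7 | $256.67 | $24.82 | $281.49 | $0.00
Total interest: $24.82 + $24.82 + $24.82 + $24.82 + $24.82 + $24.82 + $24.82 = $173.74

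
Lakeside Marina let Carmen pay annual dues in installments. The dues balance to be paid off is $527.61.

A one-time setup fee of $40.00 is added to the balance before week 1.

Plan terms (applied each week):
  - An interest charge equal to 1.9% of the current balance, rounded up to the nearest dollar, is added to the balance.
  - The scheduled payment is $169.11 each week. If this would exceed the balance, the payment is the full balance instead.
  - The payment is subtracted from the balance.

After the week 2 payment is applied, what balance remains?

$248.39

# | Opening | Interest | Payment | End bal
1 | $567.61 | $11.00 | $169.11 | $409.50
2 | $409.50 | $8.00 | $169.11 | $248.39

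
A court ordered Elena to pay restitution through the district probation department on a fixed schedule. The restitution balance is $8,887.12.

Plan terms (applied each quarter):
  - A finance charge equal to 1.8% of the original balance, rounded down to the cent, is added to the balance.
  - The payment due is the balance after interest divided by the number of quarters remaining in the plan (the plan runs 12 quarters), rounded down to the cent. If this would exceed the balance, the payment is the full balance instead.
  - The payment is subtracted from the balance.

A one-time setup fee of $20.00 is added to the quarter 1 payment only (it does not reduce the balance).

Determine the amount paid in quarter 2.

$768.46

Quarter 1: $8,887.12 +$159.96 interest = $9,047.08; pay $753.92 (+ $20.00 fee) → $8,293.16
Quarter 2: $8,293.16 +$159.96 interest = $8,453.12; pay $768.46 → $7,684.66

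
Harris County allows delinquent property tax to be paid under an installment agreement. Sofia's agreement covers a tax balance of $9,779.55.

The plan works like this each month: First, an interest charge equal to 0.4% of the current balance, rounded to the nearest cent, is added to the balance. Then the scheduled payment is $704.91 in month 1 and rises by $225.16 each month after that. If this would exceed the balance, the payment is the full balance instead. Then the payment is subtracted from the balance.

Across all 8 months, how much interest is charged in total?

$187.09

# | Opening | Interest | Payment | End bal
1 | $9,779.55 | $39.12 | $704.91 | $9,113.76
2 | $9,113.76 | $36.46 | $930.07 | $8,220.15
3 | $8,220.15 | $32.88 | $1,155.23 | $7,097.80
4 | $7,097.80 | $28.39 | $1,380.39 | $5,745.80
5 | $5,745.80 | $22.98 | $1,605.55 | $4,163.23
6 | $4,163.23 | $16.65 | $1,830.71 | $2,349.17
7 | $2,349.17 | $9.40 | $2,055.87 | $302.70
8 | $302.70 | $1.21 | $303.91 | $0.00
Total interest: $39.12 + $36.46 + $32.88 + $28.39 + $22.98 + $16.65 + $9.40 + $1.21 = $187.09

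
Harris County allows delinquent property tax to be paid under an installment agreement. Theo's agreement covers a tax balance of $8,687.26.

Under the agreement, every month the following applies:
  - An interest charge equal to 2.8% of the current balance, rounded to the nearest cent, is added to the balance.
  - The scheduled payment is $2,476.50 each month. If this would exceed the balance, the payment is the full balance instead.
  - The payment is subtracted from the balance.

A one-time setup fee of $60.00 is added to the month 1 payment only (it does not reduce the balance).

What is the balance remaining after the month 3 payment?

$1,798.14

Month 1: opening $8,687.26; interest $243.24 → $8,930.50; payment $2,476.50 (+ $60.00 fee); balance $6,454.00
Month 2: opening $6,454.00; interest $180.71 → $6,634.71; payment $2,476.50; balance $4,158.21
Month 3: opening $4,158.21; interest $116.43 → $4,274.64; payment $2,476.50; balance $1,798.14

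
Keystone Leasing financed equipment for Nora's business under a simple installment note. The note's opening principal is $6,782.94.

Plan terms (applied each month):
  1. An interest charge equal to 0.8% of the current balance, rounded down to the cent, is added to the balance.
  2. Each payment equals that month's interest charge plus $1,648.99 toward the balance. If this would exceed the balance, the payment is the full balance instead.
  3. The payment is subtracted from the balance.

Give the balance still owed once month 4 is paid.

Month 1: $6,782.94 +$54.26 interest = $6,837.20; pay $1,703.25 → $5,133.95
Month 2: $5,133.95 +$41.07 interest = $5,175.02; pay $1,690.06 → $3,484.96
Month 3: $3,484.96 +$27.87 interest = $3,512.83; pay $1,676.86 → $1,835.97
Month 4: $1,835.97 +$14.68 interest = $1,850.65; pay $1,663.67 → $186.98

$186.98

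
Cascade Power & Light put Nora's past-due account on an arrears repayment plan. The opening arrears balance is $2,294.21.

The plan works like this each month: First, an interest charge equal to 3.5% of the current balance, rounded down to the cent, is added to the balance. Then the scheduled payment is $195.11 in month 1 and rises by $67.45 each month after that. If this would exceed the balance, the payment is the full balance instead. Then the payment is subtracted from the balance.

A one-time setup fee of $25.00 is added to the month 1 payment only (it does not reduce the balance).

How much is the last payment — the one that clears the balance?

$498.76

# | Opening | Interest | Payment | Fee | End bal
1 | $2,294.21 | $80.29 | $195.11 | $25.00 | $2,179.39
2 | $2,179.39 | $76.27 | $262.56 | — | $1,993.10
3 | $1,993.10 | $69.75 | $330.01 | — | $1,732.84
4 | $1,732.84 | $60.64 | $397.46 | — | $1,396.02
5 | $1,396.02 | $48.86 | $464.91 | — | $979.97
6 | $979.97 | $34.29 | $532.36 | — | $481.90
7 | $481.90 | $16.86 | $498.76 | — | $0.00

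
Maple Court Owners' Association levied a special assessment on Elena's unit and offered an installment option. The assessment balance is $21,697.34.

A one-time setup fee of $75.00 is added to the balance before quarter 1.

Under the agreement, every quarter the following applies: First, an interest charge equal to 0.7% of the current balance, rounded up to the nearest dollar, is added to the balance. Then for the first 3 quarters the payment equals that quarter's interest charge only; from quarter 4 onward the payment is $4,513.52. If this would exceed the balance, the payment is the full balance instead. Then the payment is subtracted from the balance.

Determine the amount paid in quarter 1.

# | Opening | Interest | Payment | End bal
1 | $21,772.34 | $153.00 | $153.00 | $21,772.34

$153.00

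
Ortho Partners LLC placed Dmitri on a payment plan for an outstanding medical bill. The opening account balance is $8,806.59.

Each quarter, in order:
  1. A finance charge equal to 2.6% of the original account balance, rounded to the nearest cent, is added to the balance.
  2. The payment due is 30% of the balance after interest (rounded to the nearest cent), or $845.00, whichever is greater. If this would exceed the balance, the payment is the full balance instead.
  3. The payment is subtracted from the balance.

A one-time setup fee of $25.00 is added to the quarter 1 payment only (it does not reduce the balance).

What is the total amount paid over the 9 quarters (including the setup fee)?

$10,892.32

Quarter 1: opening $8,806.59; interest $228.97 → $9,035.56; payment $2,710.67 (+ $25.00 fee); balance $6,324.89
Quarter 2: opening $6,324.89; interest $228.97 → $6,553.86; payment $1,966.16; balance $4,587.70
Quarter 3: opening $4,587.70; interest $228.97 → $4,816.67; payment $1,445.00; balance $3,371.67
Quarter 4: opening $3,371.67; interest $228.97 → $3,600.64; payment $1,080.19; balance $2,520.45
Quarter 5: opening $2,520.45; interest $228.97 → $2,749.42; payment $845.00; balance $1,904.42
Quarter 6: opening $1,904.42; interest $228.97 → $2,133.39; payment $845.00; balance $1,288.39
Quarter 7: opening $1,288.39; interest $228.97 → $1,517.36; payment $845.00; balance $672.36
Quarter 8: opening $672.36; interest $228.97 → $901.33; payment $845.00; balance $56.33
Quarter 9: opening $56.33; interest $228.97 → $285.30; payment $285.30; balance $0.00
Total paid: $10,892.32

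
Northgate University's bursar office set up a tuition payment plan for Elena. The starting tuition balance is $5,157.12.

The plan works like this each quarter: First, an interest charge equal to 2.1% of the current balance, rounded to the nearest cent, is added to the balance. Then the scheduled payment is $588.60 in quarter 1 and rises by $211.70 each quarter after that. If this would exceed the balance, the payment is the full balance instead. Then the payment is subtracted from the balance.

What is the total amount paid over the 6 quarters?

$5,560.99

Quarter 1: opening $5,157.12; interest $108.30 → $5,265.42; payment $588.60; balance $4,676.82
Quarter 2: opening $4,676.82; interest $98.21 → $4,775.03; payment $800.30; balance $3,974.73
Quarter 3: opening $3,974.73; interest $83.47 → $4,058.20; payment $1,012.00; balance $3,046.20
Quarter 4: opening $3,046.20; interest $63.97 → $3,110.17; payment $1,223.70; balance $1,886.47
Quarter 5: opening $1,886.47; interest $39.62 → $1,926.09; payment $1,435.40; balance $490.69
Quarter 6: opening $490.69; interest $10.30 → $500.99; payment $500.99; balance $0.00
Total paid: $5,560.99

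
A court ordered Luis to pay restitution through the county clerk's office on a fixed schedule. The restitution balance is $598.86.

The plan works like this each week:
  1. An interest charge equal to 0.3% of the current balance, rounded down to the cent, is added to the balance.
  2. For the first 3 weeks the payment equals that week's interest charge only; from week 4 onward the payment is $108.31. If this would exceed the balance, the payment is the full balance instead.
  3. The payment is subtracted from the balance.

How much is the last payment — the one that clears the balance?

Week 1: opening $598.86; interest $1.79 → $600.65; payment $1.79; balance $598.86
Week 2: opening $598.86; interest $1.79 → $600.65; payment $1.79; balance $598.86
Week 3: opening $598.86; interest $1.79 → $600.65; payment $1.79; balance $598.86
Week 4: opening $598.86; interest $1.79 → $600.65; payment $108.31; balance $492.34
Week 5: opening $492.34; interest $1.47 → $493.81; payment $108.31; balance $385.50
Week 6: opening $385.50; interest $1.15 → $386.65; payment $108.31; balance $278.34
Week 7: opening $278.34; interest $0.83 → $279.17; payment $108.31; balance $170.86
Week 8: opening $170.86; interest $0.51 → $171.37; payment $108.31; balance $63.06
Week 9: opening $63.06; interest $0.18 → $63.24; payment $63.24; balance $0.00

$63.24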